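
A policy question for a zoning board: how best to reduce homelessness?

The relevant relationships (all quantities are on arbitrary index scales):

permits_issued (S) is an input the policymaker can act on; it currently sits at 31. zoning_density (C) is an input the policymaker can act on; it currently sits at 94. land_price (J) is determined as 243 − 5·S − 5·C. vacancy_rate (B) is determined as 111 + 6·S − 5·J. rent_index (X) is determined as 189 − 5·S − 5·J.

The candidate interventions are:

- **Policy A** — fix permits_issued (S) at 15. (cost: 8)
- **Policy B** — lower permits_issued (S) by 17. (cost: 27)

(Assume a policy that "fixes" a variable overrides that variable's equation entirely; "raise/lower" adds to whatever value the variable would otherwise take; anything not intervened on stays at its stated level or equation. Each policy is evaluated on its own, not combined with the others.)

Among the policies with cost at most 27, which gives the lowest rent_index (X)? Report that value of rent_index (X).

Policy A (S := 15):
  S = 15
  C = 94
  J = 243 − 5·15 − 5·94 = -302
  X = 189 − 5·15 − 5·(-302) = 1624
Policy B (S − 17):
  S = 31 − 17 = 14
  C = 94
  J = 243 − 5·14 − 5·94 = -297
  X = 189 − 5·14 − 5·(-297) = 1604
Comparing — Policy A: X=1624, Policy B: X=1604. Lowest is 1604 (Policy B).

1604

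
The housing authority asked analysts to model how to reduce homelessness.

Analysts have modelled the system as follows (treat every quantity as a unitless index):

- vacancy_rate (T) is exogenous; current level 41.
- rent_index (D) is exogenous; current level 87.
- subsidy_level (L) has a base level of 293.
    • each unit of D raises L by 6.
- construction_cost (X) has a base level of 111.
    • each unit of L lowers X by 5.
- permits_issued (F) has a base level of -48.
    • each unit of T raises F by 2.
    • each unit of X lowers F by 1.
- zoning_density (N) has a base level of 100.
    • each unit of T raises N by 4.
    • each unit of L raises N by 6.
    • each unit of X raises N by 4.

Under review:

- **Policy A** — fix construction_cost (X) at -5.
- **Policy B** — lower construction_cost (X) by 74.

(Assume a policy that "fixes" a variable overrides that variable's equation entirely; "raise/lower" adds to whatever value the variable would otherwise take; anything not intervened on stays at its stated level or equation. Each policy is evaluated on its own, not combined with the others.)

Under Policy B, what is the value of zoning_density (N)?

Policy B (X − 74):
  T = 41
  D = 87
  L = 293 + 6·87 = 815
  X = 111 − 5·815 (−74 from intervention) = -4038
  N = 100 + 4·41 + 6·815 + 4·(-4038) = -10998

-10998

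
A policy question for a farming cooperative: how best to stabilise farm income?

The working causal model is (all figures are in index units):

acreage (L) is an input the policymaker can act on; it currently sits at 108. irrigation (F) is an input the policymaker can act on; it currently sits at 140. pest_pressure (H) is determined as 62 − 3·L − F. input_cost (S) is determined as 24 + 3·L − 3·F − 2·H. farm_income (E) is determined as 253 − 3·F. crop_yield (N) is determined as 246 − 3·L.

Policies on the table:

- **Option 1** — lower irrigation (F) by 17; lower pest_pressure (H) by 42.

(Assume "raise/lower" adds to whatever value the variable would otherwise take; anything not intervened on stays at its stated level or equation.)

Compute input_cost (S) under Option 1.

Option 1 (F − 17, H − 42):
  L = 108
  F = 140 − 17 = 123
  H = 62 − 3·108 − 123 (−42 from intervention) = -427
  S = 24 + 3·108 − 3·123 − 2·(-427) = 833

833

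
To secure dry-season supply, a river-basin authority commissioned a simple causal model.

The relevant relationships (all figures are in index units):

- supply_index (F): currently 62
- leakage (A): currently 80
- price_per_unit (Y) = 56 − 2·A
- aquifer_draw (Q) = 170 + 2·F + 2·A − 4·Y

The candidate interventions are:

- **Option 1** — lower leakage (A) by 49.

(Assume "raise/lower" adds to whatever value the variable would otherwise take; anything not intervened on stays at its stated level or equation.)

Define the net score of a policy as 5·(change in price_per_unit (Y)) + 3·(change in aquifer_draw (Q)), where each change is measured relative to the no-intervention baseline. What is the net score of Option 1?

-980

Baseline:
  F = 62
  A = 80
  Y = 56 − 2·80 = -104
  Q = 170 + 2·62 + 2·80 − 4·(-104) = 870
Option 1 (A − 49):
  F = 62
  A = 80 − 49 = 31
  Y = 56 − 2·31 = -6
  Q = 170 + 2·62 + 2·31 − 4·(-6) = 380
ΔY = -6 − (-104) = 98; ΔQ = 380 − 870 = -490
Score = 5·98 + 3·(-490) = -980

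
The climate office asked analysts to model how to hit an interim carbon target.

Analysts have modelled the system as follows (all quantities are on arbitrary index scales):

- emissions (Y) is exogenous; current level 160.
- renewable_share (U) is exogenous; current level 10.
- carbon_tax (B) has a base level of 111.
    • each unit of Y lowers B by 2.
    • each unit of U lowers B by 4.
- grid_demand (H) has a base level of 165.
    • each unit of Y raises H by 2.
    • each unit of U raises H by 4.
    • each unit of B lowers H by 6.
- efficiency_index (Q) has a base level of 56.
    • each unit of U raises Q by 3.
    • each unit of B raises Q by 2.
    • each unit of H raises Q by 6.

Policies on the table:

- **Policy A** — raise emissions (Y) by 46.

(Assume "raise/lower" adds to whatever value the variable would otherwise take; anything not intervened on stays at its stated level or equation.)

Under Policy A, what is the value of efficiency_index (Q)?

Policy A (Y + 46):
  Y = 160 + 46 = 206
  U = 10
  B = 111 − 2·206 − 4·10 = -341
  H = 165 + 2·206 + 4·10 − 6·(-341) = 2663
  Q = 56 + 3·10 + 2·(-341) + 6·2663 = 15382

15382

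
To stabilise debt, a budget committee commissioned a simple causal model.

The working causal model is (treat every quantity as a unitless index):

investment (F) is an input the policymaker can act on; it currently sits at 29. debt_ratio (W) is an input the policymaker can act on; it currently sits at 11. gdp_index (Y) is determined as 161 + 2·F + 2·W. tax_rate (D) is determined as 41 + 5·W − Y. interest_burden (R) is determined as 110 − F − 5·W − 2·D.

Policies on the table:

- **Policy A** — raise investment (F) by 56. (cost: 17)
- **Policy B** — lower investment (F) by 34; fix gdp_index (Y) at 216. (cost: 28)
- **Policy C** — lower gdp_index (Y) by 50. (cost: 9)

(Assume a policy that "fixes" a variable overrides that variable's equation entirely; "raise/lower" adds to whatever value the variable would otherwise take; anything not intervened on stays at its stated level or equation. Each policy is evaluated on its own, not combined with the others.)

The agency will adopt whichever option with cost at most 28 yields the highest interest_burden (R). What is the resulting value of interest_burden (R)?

484

Policy A (F + 56):
  F = 29 + 56 = 85
  W = 11
  Y = 161 + 2·85 + 2·11 = 353
  D = 41 + 5·11 − 353 = -257
  R = 110 − 85 − 5·11 − 2·(-257) = 484
Policy B (F − 34, Y := 216):
  F = 29 − 34 = -5
  W = 11
  Y = 216
  D = 41 + 5·11 − 216 = -120
  R = 110 − (-5) − 5·11 − 2·(-120) = 300
Policy C (Y − 50):
  F = 29
  W = 11
  Y = 161 + 2·29 + 2·11 (−50 from intervention) = 191
  D = 41 + 5·11 − 191 = -95
  R = 110 − 29 − 5·11 − 2·(-95) = 216
Comparing — Policy A: R=484, Policy B: R=300, Policy C: R=216. Highest is 484 (Policy A).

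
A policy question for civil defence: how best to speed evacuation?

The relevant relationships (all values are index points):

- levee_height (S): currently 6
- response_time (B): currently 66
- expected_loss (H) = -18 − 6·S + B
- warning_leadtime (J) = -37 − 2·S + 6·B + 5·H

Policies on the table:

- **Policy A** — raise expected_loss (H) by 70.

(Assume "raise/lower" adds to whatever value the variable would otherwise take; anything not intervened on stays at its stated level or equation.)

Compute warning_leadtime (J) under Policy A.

757

Policy A (H + 70):
  S = 6
  B = 66
  H = -18 − 6·6 + 66 (+70 from intervention) = 82
  J = -37 − 2·6 + 6·66 + 5·82 = 757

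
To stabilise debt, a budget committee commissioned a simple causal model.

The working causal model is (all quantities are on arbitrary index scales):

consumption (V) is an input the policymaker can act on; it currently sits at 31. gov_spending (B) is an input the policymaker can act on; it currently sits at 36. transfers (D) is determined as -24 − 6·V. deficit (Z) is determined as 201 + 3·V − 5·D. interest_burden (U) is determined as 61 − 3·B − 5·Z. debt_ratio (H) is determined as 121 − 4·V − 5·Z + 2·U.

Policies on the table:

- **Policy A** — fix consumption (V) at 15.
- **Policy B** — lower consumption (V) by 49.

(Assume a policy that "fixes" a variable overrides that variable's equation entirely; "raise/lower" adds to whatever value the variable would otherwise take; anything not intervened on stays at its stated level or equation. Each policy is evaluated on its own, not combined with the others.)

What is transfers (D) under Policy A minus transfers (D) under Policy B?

Policy A (V := 15):
  V = 15
  D = -24 − 6·15 = -114
Policy B (V − 49):
  V = 31 − 49 = -18
  D = -24 − 6·(-18) = 84
D: -114 − 84 = -198

-198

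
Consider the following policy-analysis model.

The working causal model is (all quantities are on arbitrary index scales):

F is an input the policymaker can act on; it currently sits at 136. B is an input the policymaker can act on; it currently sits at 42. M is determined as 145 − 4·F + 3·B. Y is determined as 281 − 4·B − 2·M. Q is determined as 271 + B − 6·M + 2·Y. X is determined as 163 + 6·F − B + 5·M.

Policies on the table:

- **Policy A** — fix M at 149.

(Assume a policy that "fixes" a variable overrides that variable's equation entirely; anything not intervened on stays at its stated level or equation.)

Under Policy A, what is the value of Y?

-185

Policy A (M := 149):
  F = 136
  B = 42
  M = 149
  Y = 281 − 4·42 − 2·149 = -185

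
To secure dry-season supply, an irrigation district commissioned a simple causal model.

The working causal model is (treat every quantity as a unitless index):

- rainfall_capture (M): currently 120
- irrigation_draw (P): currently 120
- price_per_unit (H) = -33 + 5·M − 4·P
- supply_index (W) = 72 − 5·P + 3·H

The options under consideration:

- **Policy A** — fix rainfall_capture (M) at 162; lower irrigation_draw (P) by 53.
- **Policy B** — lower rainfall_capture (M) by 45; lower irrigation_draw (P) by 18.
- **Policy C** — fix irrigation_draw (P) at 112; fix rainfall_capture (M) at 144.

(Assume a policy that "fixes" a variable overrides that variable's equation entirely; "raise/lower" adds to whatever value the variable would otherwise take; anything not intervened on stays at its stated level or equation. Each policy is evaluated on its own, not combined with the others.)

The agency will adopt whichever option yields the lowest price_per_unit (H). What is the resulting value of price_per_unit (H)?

Policy A (M := 162, P − 53):
  M = 162
  P = 120 − 53 = 67
  H = -33 + 5·162 − 4·67 = 509
Policy B (M − 45, P − 18):
  M = 120 − 45 = 75
  P = 120 − 18 = 102
  H = -33 + 5·75 − 4·102 = -66
Policy C (P := 112, M := 144):
  M = 144
  P = 112
  H = -33 + 5·144 − 4·112 = 239
Comparing — Policy A: H=509, Policy B: H=-66, Policy C: H=239. Lowest is -66 (Policy B).

-66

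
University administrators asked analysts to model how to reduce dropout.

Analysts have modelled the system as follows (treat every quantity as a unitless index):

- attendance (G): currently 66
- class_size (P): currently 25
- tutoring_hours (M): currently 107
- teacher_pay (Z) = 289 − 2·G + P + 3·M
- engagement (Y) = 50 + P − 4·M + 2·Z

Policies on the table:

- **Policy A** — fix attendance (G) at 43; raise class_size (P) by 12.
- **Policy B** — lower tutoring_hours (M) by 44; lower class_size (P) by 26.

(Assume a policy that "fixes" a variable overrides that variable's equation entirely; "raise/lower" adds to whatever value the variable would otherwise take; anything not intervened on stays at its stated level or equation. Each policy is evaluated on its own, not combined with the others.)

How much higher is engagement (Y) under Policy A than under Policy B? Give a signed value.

Policy A (G := 43, P + 12):
  G = 43
  P = 25 + 12 = 37
  M = 107
  Z = 289 − 2·43 + 37 + 3·107 = 561
  Y = 50 + 37 − 4·107 + 2·561 = 781
Policy B (M − 44, P − 26):
  G = 66
  P = 25 − 26 = -1
  M = 107 − 44 = 63
  Z = 289 − 2·66 + (-1) + 3·63 = 345
  Y = 50 + (-1) − 4·63 + 2·345 = 487
Y: 781 − 487 = 294

294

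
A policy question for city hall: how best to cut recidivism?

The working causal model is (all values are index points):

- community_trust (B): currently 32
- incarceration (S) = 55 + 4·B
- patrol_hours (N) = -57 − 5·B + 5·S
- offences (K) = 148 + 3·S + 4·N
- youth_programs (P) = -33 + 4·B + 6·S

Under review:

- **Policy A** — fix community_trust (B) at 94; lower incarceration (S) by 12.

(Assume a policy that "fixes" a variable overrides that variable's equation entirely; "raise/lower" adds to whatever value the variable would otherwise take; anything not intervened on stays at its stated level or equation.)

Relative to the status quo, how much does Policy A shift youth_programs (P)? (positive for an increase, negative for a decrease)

Baseline:
  B = 32
  S = 55 + 4·32 = 183
  P = -33 + 4·32 + 6·183 = 1193
Policy A (B := 94, S − 12):
  B = 94
  S = 55 + 4·94 (−12 from intervention) = 419
  P = -33 + 4·94 + 6·419 = 2857
Change in P: 2857 − 1193 = 1664

1664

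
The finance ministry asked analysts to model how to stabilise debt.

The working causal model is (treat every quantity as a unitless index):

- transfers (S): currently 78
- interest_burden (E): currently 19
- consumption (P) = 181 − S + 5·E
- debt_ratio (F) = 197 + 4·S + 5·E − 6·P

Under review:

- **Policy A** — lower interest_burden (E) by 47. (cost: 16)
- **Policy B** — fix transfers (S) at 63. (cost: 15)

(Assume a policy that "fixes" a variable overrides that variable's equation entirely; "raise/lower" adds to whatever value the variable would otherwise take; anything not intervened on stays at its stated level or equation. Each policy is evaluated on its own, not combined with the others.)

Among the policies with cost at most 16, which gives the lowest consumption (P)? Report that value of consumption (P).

Policy A (E − 47):
  S = 78
  E = 19 − 47 = -28
  P = 181 − 78 + 5·(-28) = -37
Policy B (S := 63):
  S = 63
  E = 19
  P = 181 − 63 + 5·19 = 213
Comparing — Policy A: P=-37, Policy B: P=213. Lowest is -37 (Policy A).

-37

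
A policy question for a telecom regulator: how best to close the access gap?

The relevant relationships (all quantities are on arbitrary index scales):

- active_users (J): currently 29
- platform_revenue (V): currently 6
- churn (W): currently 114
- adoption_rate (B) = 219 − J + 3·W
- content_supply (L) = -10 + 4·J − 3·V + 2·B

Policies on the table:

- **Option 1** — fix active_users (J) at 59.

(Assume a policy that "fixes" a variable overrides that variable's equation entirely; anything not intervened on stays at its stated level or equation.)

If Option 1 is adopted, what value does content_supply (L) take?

Option 1 (J := 59):
  J = 59
  V = 6
  W = 114
  B = 219 − 59 + 3·114 = 502
  L = -10 + 4·59 − 3·6 + 2·502 = 1212

1212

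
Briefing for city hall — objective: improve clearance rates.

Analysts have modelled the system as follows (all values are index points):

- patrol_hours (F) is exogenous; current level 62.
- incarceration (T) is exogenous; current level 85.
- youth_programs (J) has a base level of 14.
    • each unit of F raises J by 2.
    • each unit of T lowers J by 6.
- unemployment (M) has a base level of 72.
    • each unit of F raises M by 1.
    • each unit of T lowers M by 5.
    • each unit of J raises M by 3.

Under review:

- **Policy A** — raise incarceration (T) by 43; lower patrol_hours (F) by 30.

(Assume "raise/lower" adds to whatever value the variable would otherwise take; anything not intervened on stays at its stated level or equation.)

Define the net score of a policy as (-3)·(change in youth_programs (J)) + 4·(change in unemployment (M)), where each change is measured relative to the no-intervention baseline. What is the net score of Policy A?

Baseline:
  F = 62
  T = 85
  J = 14 + 2·62 − 6·85 = -372
  M = 72 + 62 − 5·85 + 3·(-372) = -1407
Policy A (T + 43, F − 30):
  F = 62 − 30 = 32
  T = 85 + 43 = 128
  J = 14 + 2·32 − 6·128 = -690
  M = 72 + 32 − 5·128 + 3·(-690) = -2606
ΔJ = -690 − (-372) = -318; ΔM = -2606 − (-1407) = -1199
Score = (-3)·(-318) + 4·(-1199) = -3842

-3842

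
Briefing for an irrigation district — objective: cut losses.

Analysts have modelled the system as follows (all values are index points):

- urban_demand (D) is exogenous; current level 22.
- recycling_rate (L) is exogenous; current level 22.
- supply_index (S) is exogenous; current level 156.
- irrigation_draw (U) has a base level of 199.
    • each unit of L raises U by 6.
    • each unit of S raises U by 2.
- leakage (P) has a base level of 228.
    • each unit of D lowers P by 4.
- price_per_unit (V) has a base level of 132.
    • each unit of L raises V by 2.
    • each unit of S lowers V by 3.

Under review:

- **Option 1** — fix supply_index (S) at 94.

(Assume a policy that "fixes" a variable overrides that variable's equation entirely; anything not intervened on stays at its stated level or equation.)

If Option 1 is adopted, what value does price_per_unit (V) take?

-106

Option 1 (S := 94):
  L = 22
  S = 94
  V = 132 + 2·22 − 3·94 = -106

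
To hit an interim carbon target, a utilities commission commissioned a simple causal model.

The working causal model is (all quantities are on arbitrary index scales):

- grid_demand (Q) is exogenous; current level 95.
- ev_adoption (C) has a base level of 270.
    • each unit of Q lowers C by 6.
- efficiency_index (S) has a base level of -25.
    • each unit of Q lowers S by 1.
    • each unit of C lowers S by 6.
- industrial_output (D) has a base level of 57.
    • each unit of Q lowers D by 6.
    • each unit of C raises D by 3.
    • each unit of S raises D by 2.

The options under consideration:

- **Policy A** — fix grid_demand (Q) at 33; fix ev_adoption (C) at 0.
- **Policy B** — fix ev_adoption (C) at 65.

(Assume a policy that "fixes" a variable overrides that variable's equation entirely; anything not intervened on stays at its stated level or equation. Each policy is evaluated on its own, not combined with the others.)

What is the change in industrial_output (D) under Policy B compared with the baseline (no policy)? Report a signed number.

Baseline:
  Q = 95
  C = 270 − 6·95 = -300
  S = -25 − 95 − 6·(-300) = 1680
  D = 57 − 6·95 + 3·(-300) + 2·1680 = 1947
Policy B (C := 65):
  Q = 95
  C = 65
  S = -25 − 95 − 6·65 = -510
  D = 57 − 6·95 + 3·65 + 2·(-510) = -1338
Change in D: -1338 − 1947 = -3285

-3285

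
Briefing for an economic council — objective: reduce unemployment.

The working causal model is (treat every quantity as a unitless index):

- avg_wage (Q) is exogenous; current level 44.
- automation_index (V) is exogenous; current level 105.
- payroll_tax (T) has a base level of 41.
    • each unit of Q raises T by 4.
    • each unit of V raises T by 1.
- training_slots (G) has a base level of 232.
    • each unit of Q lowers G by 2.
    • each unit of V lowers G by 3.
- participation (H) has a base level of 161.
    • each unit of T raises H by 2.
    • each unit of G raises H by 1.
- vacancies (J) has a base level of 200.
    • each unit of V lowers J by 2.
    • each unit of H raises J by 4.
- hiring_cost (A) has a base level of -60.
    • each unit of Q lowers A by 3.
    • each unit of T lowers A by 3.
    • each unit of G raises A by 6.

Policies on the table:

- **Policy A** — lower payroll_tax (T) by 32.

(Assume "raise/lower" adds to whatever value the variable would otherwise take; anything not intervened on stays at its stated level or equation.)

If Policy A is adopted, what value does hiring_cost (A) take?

Policy A (T − 32):
  Q = 44
  V = 105
  T = 41 + 4·44 + 105 (−32 from intervention) = 290
  G = 232 − 2·44 − 3·105 = -171
  A = -60 − 3·44 − 3·290 + 6·(-171) = -2088

-2088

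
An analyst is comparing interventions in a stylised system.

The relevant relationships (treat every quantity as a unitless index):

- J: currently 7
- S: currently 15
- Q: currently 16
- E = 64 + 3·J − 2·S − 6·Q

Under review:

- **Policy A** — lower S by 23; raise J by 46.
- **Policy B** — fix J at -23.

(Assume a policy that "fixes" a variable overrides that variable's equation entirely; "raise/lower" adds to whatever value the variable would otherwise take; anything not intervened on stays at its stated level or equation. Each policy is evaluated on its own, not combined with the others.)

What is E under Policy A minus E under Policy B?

Policy A (S − 23, J + 46):
  J = 7 + 46 = 53
  S = 15 − 23 = -8
  Q = 16
  E = 64 + 3·53 − 2·(-8) − 6·16 = 143
Policy B (J := -23):
  J = -23
  S = 15
  Q = 16
  E = 64 + 3·(-23) − 2·15 − 6·16 = -131
E: 143 − (-131) = 274

274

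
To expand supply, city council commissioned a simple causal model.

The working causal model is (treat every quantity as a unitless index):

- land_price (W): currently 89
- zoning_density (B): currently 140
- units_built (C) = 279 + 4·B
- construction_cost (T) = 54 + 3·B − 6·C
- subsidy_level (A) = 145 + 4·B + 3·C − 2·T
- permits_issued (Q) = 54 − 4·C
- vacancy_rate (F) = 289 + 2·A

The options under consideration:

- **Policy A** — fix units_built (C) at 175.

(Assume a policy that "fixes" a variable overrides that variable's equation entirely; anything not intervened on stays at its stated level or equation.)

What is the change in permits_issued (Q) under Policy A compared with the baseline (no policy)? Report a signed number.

2656

Baseline:
  B = 140
  C = 279 + 4·140 = 839
  Q = 54 − 4·839 = -3302
Policy A (C := 175):
  B = 140
  C = 175
  Q = 54 − 4·175 = -646
Change in Q: -646 − (-3302) = 2656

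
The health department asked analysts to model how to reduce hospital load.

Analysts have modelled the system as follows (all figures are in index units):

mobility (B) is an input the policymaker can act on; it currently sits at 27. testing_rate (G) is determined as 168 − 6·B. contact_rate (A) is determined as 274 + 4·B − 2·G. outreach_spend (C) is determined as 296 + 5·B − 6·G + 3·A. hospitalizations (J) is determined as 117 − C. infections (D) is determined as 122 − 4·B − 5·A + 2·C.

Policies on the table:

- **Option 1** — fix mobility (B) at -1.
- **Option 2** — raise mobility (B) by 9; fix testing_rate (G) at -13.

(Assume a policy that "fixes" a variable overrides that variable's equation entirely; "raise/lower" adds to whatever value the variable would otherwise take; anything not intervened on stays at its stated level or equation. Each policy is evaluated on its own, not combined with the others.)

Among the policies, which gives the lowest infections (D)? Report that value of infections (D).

Option 1 (B := -1):
  B = -1
  G = 168 − 6·(-1) = 174
  A = 274 + 4·(-1) − 2·174 = -78
  C = 296 + 5·(-1) − 6·174 + 3·(-78) = -987
  D = 122 − 4·(-1) − 5·(-78) + 2·(-987) = -1458
Option 2 (B + 9, G := -13):
  B = 27 + 9 = 36
  G = -13
  A = 274 + 4·36 − 2·(-13) = 444
  C = 296 + 5·36 − 6·(-13) + 3·444 = 1886
  D = 122 − 4·36 − 5·444 + 2·1886 = 1530
Comparing — Option 1: D=-1458, Option 2: D=1530. Lowest is -1458 (Option 1).

-1458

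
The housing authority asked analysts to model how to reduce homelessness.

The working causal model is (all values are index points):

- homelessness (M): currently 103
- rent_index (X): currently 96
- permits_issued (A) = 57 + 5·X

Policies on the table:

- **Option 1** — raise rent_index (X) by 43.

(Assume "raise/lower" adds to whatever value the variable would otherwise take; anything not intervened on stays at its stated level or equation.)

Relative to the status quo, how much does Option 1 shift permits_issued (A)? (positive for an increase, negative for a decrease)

215

Baseline:
  X = 96
  A = 57 + 5·96 = 537
Option 1 (X + 43):
  X = 96 + 43 = 139
  A = 57 + 5·139 = 752
Change in A: 752 − 537 = 215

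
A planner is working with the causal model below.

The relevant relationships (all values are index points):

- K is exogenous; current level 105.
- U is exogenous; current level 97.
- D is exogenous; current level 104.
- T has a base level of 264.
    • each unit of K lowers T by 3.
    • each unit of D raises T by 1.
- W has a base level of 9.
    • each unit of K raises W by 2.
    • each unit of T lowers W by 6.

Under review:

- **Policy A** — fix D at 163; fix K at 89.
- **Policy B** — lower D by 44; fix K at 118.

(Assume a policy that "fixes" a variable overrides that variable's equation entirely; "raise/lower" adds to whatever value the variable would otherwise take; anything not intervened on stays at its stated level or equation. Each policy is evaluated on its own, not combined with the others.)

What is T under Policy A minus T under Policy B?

190

Policy A (D := 163, K := 89):
  K = 89
  D = 163
  T = 264 − 3·89 + 163 = 160
Policy B (D − 44, K := 118):
  K = 118
  D = 104 − 44 = 60
  T = 264 − 3·118 + 60 = -30
T: 160 − (-30) = 190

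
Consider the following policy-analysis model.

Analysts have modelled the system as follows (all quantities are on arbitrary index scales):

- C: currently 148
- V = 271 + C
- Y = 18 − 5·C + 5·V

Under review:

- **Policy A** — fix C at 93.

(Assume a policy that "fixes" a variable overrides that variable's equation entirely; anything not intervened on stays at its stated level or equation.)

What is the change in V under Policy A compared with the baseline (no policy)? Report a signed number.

Baseline:
  C = 148
  V = 271 + 148 = 419
Policy A (C := 93):
  C = 93
  V = 271 + 93 = 364
Change in V: 364 − 419 = -55

-55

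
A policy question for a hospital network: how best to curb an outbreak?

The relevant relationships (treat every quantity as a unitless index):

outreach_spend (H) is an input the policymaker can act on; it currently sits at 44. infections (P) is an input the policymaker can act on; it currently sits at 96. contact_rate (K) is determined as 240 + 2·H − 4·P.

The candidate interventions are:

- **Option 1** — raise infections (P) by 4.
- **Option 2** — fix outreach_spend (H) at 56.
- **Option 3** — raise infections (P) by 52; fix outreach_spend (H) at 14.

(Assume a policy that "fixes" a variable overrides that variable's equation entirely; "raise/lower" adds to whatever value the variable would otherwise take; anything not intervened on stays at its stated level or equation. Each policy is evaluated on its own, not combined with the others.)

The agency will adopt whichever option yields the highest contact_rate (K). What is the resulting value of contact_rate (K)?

-32

Option 1 (P + 4):
  H = 44
  P = 96 + 4 = 100
  K = 240 + 2·44 − 4·100 = -72
Option 2 (H := 56):
  H = 56
  P = 96
  K = 240 + 2·56 − 4·96 = -32
Option 3 (P + 52, H := 14):
  H = 14
  P = 96 + 52 = 148
  K = 240 + 2·14 − 4·148 = -324
Comparing — Option 1: K=-72, Option 2: K=-32, Option 3: K=-324. Highest is -32 (Option 2).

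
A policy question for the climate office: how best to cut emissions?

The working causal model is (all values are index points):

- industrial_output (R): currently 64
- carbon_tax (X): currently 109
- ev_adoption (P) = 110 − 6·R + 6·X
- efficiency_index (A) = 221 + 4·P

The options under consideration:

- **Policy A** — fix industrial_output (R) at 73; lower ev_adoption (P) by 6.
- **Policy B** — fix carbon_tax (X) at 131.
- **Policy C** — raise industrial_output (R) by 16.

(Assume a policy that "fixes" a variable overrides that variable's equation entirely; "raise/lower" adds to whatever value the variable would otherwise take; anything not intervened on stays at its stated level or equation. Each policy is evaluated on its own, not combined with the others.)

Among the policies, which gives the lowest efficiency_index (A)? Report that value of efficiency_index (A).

Policy A (R := 73, P − 6):
  R = 73
  X = 109
  P = 110 − 6·73 + 6·109 (−6 from intervention) = 320
  A = 221 + 4·320 = 1501
Policy B (X := 131):
  R = 64
  X = 131
  P = 110 − 6·64 + 6·131 = 512
  A = 221 + 4·512 = 2269
Policy C (R + 16):
  R = 64 + 16 = 80
  X = 109
  P = 110 − 6·80 + 6·109 = 284
  A = 221 + 4·284 = 1357
Comparing — Policy A: A=1501, Policy B: A=2269, Policy C: A=1357. Lowest is 1357 (Policy C).

1357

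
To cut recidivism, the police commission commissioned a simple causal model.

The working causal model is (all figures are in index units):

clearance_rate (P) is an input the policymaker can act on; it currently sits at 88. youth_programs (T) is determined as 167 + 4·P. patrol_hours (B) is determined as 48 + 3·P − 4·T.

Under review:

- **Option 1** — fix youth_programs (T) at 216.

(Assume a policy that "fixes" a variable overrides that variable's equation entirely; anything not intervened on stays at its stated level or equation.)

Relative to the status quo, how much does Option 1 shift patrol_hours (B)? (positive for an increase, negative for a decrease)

Baseline:
  P = 88
  T = 167 + 4·88 = 519
  B = 48 + 3·88 − 4·519 = -1764
Option 1 (T := 216):
  P = 88
  T = 216
  B = 48 + 3·88 − 4·216 = -552
Change in B: -552 − (-1764) = 1212

1212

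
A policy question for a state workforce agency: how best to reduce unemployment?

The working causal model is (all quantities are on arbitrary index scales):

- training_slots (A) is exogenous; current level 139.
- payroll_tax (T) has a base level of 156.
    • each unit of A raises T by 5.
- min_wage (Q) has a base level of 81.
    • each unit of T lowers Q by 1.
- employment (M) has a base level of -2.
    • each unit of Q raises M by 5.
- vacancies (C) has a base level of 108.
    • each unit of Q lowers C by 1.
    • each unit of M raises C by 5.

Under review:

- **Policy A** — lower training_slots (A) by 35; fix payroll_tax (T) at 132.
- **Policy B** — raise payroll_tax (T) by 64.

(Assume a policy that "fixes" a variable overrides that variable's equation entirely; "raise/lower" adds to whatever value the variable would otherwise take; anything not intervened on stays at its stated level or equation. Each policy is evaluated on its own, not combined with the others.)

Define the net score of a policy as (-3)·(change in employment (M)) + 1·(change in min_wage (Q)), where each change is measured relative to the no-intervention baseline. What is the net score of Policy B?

Baseline:
  A = 139
  T = 156 + 5·139 = 851
  Q = 81 − 851 = -770
  M = -2 + 5·(-770) = -3852
Policy B (T + 64):
  A = 139
  T = 156 + 5·139 (+64 from intervention) = 915
  Q = 81 − 915 = -834
  M = -2 + 5·(-834) = -4172
ΔM = -4172 − (-3852) = -320; ΔQ = -834 − (-770) = -64
Score = (-3)·(-320) + 1·(-64) = 896

896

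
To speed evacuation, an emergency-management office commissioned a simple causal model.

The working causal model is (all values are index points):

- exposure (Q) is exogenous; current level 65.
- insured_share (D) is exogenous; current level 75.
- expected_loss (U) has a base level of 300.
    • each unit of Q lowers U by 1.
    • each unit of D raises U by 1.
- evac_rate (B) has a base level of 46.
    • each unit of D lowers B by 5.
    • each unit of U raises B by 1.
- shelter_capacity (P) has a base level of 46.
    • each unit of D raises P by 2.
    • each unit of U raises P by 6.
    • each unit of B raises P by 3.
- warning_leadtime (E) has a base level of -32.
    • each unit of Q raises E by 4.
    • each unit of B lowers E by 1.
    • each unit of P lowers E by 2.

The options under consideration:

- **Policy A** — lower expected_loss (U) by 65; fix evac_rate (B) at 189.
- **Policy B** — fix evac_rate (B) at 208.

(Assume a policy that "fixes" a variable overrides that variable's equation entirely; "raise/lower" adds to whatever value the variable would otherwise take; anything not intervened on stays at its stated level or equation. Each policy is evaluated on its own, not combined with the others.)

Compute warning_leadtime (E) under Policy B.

Policy B (B := 208):
  Q = 65
  D = 75
  U = 300 − 65 + 75 = 310
  B = 208
  P = 46 + 2·75 + 6·310 + 3·208 = 2680
  E = -32 + 4·65 − 208 − 2·2680 = -5340

-5340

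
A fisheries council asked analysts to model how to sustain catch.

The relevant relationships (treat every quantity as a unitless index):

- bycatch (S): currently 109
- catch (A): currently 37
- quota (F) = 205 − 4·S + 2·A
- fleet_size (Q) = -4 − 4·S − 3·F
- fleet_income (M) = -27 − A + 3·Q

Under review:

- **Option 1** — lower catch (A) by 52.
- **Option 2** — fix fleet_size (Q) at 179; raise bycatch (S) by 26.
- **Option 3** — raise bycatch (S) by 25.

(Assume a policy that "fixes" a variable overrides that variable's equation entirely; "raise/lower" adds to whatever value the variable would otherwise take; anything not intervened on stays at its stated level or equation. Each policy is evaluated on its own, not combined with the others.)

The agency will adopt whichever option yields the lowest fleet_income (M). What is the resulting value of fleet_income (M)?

473

Option 1 (A − 52):
  S = 109
  A = 37 − 52 = -15
  F = 205 − 4·109 + 2·(-15) = -261
  Q = -4 − 4·109 − 3·(-261) = 343
  M = -27 − (-15) + 3·343 = 1017
Option 2 (Q := 179, S + 26):
  S = 109 + 26 = 135
  A = 37
  F = 205 − 4·135 + 2·37 = -261
  Q = 179
  M = -27 − 37 + 3·179 = 473
Option 3 (S + 25):
  S = 109 + 25 = 134
  A = 37
  F = 205 − 4·134 + 2·37 = -257
  Q = -4 − 4·134 − 3·(-257) = 231
  M = -27 − 37 + 3·231 = 629
Comparing — Option 1: M=1017, Option 2: M=473, Option 3: M=629. Lowest is 473 (Option 2).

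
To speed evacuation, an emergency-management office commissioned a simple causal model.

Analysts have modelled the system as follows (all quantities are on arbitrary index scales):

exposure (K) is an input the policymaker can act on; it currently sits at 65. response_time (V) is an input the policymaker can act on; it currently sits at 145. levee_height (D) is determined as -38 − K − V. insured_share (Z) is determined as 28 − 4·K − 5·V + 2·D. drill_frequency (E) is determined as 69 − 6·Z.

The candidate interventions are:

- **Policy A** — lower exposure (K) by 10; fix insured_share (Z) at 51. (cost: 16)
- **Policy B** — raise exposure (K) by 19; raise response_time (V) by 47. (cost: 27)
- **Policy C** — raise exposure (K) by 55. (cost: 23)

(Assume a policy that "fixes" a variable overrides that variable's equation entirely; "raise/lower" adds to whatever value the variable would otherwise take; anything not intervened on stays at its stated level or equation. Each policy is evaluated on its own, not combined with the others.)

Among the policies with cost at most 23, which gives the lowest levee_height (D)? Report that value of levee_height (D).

-303

Policy A (K − 10, Z := 51):
  K = 65 − 10 = 55
  V = 145
  D = -38 − 55 − 145 = -238
Policy C (K + 55):
  K = 65 + 55 = 120
  V = 145
  D = -38 − 120 − 145 = -303
Comparing — Policy A: D=-238, Policy C: D=-303. Lowest is -303 (Policy C).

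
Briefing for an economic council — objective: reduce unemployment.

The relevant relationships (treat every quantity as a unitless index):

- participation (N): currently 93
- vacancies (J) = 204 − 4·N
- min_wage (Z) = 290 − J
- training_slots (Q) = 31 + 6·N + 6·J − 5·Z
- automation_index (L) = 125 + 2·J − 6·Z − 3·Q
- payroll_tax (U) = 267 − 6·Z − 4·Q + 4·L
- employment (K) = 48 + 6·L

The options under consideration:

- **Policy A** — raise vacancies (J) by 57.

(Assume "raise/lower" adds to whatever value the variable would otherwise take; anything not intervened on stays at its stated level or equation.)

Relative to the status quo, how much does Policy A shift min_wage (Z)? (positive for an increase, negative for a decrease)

Baseline:
  N = 93
  J = 204 − 4·93 = -168
  Z = 290 − (-168) = 458
Policy A (J + 57):
  N = 93
  J = 204 − 4·93 (+57 from intervention) = -111
  Z = 290 − (-111) = 401
Change in Z: 401 − 458 = -57

-57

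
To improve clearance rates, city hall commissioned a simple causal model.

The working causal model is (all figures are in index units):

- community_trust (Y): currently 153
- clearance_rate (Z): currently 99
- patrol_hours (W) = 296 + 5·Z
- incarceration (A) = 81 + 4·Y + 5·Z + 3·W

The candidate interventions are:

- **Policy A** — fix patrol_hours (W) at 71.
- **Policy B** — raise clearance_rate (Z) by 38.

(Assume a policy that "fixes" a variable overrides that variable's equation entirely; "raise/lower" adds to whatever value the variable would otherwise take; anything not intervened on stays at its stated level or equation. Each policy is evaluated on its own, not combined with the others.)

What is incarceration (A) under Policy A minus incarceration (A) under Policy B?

Policy A (W := 71):
  Y = 153
  Z = 99
  W = 71
  A = 81 + 4·153 + 5·99 + 3·71 = 1401
Policy B (Z + 38):
  Y = 153
  Z = 99 + 38 = 137
  W = 296 + 5·137 = 981
  A = 81 + 4·153 + 5·137 + 3·981 = 4321
A: 1401 − 4321 = -2920

-2920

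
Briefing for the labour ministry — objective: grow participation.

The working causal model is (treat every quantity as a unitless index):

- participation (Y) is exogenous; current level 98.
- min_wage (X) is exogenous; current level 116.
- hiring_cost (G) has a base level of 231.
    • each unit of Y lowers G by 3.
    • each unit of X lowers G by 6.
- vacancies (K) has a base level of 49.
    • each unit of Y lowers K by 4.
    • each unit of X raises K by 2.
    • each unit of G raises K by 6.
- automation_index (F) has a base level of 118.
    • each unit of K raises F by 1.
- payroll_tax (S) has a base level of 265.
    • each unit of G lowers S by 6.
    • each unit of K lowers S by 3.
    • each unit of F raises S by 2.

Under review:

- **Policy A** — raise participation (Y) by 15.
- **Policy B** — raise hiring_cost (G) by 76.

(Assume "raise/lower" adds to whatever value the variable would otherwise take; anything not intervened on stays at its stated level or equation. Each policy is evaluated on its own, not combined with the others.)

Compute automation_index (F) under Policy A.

-4877

Policy A (Y + 15):
  Y = 98 + 15 = 113
  X = 116
  G = 231 − 3·113 − 6·116 = -804
  K = 49 − 4·113 + 2·116 + 6·(-804) = -4995
  F = 118 + (-4995) = -4877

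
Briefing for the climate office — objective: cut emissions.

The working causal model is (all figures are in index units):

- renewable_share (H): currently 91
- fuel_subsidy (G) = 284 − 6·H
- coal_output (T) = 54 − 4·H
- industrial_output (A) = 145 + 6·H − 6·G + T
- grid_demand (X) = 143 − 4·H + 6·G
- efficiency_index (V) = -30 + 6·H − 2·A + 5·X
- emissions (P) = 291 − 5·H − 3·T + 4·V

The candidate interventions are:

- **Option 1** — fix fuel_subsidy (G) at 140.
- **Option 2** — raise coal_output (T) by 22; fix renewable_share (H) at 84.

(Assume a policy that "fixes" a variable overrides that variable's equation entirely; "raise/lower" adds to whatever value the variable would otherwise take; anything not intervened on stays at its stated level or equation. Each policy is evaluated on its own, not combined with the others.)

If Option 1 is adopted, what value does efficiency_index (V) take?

Option 1 (G := 140):
  H = 91
  G = 140
  T = 54 − 4·91 = -310
  A = 145 + 6·91 − 6·140 + (-310) = -459
  X = 143 − 4·91 + 6·140 = 619
  V = -30 + 6·91 − 2·(-459) + 5·619 = 4529

4529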